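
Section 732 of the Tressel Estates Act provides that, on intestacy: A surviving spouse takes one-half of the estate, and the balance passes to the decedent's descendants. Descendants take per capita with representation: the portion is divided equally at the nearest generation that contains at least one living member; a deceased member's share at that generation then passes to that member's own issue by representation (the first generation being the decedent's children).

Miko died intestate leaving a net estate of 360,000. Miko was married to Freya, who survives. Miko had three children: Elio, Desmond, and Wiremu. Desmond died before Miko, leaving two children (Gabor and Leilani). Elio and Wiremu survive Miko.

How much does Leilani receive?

Freya takes one-half of 360,000 = 180,000. The remaining 180,000 passes to the descendants.
The descendants' portion (180,000) is divided into 3 shares of 60,000: Elio and Wiremu each take 60,000; Desmond's 60,000 share passes to Desmond's issue.
Desmond's share (60,000) is divided into 2 shares of 30,000: Gabor and Leilani each take 30,000.

Leilani receives 30,000.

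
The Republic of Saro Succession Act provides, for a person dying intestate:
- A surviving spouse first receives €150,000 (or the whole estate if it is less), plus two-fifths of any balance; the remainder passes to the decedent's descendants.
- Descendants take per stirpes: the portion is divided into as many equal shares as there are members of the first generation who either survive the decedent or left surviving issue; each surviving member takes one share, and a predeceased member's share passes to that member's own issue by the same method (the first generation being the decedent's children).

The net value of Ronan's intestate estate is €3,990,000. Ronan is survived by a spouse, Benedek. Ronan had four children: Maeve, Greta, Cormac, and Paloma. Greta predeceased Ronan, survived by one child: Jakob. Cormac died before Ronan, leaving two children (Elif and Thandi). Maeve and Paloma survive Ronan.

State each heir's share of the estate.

Benedek first takes €150,000, leaving a balance of €3,840,000. Benedek then takes two-fifths of the balance (€1,536,000), for a total of €1,686,000. The remaining €2,304,000 passes to the descendants.
The descendants' portion (€2,304,000) is divided into 4 shares of €576,000: Maeve and Paloma each take €576,000; Greta's €576,000 share passes to Greta's issue; Cormac's €576,000 share passes to Cormac's issue.
Greta's share (€576,000) passes entirely to Jakob.
Cormac's share (€576,000) is divided into 2 shares of €288,000: Elif and Thandi each take €288,000.

Benedek: €1,686,000; Maeve: €576,000; Jakob: €576,000; Elif: €288,000; Thandi: €288,000; Paloma: €576,000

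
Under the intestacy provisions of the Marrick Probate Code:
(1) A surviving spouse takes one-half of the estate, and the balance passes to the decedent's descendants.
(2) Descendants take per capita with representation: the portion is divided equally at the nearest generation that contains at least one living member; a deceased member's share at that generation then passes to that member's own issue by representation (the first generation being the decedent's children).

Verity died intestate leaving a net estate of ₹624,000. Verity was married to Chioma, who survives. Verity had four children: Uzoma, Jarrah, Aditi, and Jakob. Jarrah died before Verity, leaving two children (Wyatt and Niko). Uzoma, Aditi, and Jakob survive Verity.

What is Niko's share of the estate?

Chioma takes one-half of ₹624,000 = ₹312,000. The remaining ₹312,000 passes to the descendants.
The descendants' portion (₹312,000) is divided into 4 shares of ₹78,000: Uzoma, Aditi, and Jakob each take ₹78,000; Jarrah's ₹78,000 share passes to Jarrah's issue.
Jarrah's share (₹78,000) is divided into 2 shares of ₹39,000: Wyatt and Niko each take ₹39,000.

Niko receives ₹39,000.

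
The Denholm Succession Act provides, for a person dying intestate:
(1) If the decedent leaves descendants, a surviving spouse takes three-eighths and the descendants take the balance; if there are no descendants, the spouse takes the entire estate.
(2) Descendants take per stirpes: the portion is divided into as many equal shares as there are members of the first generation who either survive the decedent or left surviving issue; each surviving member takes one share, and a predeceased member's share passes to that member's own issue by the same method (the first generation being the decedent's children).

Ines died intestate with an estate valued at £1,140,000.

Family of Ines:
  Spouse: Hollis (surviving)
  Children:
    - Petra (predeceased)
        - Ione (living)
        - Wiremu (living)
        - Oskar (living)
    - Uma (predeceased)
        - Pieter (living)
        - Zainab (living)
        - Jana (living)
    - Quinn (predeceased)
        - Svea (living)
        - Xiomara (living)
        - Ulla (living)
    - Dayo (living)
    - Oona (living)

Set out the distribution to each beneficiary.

Hollis takes three-eighths of £1,140,000 = £427,500. The remaining £712,500 passes to the descendants.
The descendants' portion (£712,500) is divided into 5 shares of £142,500: Dayo and Oona each take £142,500; Petra's £142,500 share passes to Petra's issue; Uma's £142,500 share passes to Uma's issue; Quinn's £142,500 share passes to Quinn's issue.
Petra's share (£142,500) is divided into 3 shares of £47,500: Ione, Wiremu, and Oskar each take £47,500.
Uma's share (£142,500) is divided into 3 shares of £47,500: Pieter, Zainab, and Jana each take £47,500.
Quinn's share (£142,500) is divided into 3 shares of £47,500: Svea, Xiomara, and Ulla each take £47,500.

Hollis: £427,500; Ione: £47,500; Wiremu: £47,500; Oskar: £47,500; Pieter: £47,500; Zainab: £47,500; Jana: £47,500; Svea: £47,500; Xiomara: £47,500; Ulla: £47,500; Dayo: £142,500; Oona: £142,500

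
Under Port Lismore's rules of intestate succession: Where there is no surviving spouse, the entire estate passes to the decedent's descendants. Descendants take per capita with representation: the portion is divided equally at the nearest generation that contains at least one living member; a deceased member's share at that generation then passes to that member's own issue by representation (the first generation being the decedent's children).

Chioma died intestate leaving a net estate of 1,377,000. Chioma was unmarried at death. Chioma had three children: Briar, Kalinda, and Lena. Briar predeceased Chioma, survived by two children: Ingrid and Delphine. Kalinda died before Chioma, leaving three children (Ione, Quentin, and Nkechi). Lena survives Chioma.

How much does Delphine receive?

Delphine receives 229,500.

The entire 1,377,000 passes to the descendants.
That amount (1,377,000) is divided into 3 shares of 459,000: Lena takes 459,000; Briar's 459,000 share passes to Briar's issue; Kalinda's 459,000 share passes to Kalinda's issue.
Briar's share (459,000) is divided into 2 shares of 229,500: Ingrid and Delphine each take 229,500.
Kalinda's share (459,000) is divided into 3 shares of 153,000: Ione, Quentin, and Nkechi each take 153,000.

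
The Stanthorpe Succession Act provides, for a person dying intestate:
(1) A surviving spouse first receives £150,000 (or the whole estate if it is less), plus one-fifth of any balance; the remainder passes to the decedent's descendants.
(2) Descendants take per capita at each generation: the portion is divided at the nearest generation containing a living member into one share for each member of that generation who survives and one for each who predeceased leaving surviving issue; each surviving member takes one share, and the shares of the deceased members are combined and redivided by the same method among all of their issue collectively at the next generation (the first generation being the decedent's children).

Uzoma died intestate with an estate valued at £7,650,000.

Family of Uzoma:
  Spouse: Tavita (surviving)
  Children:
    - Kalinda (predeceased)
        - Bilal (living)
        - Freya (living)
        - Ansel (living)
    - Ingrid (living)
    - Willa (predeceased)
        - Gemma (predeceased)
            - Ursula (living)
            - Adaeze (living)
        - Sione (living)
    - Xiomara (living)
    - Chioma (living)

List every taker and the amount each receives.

Tavita: £1,650,000; Bilal: £480,000; Freya: £480,000; Ansel: £480,000; Ingrid: £1,200,000; Ursula: £240,000; Adaeze: £240,000; Sione: £480,000; Xiomara: £1,200,000; Chioma: £1,200,000

Tavita first takes £150,000, leaving a balance of £7,500,000. Tavita then takes one-fifth of the balance (£1,500,000), for a total of £1,650,000. The remaining £6,000,000 passes to the descendants.
The descendants' portion (£6,000,000) is divided at the children's generation into 5 shares of £1,200,000. Ingrid, Xiomara, and Chioma each take £1,200,000. The 2 shares of the deceased (Kalinda and Willa) are combined into a pool of £2,400,000.
That pool (£2,400,000) is divided at the grandchildren's generation into 5 shares of £480,000. Bilal, Freya, Ansel, and Sione each take £480,000. The remaining share for the deceased Gemma (£480,000) is carried to the next generation.
That pool (£480,000) is divided at the great-grandchildren's generation equally among Ursula and Adaeze: £240,000 each.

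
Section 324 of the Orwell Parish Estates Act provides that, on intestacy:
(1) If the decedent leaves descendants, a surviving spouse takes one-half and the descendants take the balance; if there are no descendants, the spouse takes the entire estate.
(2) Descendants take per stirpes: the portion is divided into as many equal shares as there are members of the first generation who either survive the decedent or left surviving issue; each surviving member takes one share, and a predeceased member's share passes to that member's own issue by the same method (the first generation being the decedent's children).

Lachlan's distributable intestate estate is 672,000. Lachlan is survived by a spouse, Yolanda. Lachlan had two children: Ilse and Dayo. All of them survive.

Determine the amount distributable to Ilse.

Ilse receives 168,000.

Yolanda takes one-half of 672,000 = 336,000. The remaining 336,000 passes to the descendants.
The descendants' portion (336,000) is divided into 2 shares of 168,000: Ilse and Dayo each take 168,000.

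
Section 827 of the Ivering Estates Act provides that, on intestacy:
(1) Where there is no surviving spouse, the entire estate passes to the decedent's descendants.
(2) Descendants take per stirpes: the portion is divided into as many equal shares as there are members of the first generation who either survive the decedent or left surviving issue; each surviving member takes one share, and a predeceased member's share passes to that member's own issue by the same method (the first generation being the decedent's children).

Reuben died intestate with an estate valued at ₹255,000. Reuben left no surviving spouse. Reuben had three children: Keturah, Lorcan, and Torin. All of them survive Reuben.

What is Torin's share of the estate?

Torin receives ₹85,000.

The entire ₹255,000 passes to the descendants.
That amount (₹255,000) is divided into 3 shares of ₹85,000: Keturah, Lorcan, and Torin each take ₹85,000.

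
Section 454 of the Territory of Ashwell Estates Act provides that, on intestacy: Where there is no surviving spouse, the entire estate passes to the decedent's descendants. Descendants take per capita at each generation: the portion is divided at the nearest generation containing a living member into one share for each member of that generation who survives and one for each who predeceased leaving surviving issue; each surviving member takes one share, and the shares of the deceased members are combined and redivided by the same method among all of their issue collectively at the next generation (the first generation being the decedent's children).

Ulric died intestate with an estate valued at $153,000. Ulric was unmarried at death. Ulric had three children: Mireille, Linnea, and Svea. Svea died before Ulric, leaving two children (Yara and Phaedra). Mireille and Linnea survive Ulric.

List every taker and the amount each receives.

The entire $153,000 passes to the descendants.
That amount ($153,000) is divided at the children's generation into 3 shares of $51,000. Mireille and Linnea each take $51,000. The remaining share for the deceased Svea ($51,000) is carried to the next generation.
That pool ($51,000) is divided at the grandchildren's generation equally among Yara and Phaedra: $25,500 each.

Mireille: $51,000; Linnea: $51,000; Yara: $25,500; Phaedra: $25,500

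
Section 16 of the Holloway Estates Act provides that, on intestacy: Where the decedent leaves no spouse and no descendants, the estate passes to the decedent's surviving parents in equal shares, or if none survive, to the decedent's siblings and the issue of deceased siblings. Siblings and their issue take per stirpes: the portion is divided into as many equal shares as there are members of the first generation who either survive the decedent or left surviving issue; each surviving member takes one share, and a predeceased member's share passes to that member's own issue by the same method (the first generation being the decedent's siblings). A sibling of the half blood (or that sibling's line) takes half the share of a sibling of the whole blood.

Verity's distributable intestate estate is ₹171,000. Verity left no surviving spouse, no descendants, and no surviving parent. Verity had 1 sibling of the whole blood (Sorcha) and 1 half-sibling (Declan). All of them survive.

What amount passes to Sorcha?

Sorcha receives ₹114,000.

The entire ₹171,000 passes to the siblings and their issue.
Counting each half-blood sibling's line as half a unit, there are 3/2 units in ₹171,000, so one unit is ₹114,000. Whole-blood lines (Sorcha) take ₹114,000 each; half-blood lines (Declan) take ₹57,000 each.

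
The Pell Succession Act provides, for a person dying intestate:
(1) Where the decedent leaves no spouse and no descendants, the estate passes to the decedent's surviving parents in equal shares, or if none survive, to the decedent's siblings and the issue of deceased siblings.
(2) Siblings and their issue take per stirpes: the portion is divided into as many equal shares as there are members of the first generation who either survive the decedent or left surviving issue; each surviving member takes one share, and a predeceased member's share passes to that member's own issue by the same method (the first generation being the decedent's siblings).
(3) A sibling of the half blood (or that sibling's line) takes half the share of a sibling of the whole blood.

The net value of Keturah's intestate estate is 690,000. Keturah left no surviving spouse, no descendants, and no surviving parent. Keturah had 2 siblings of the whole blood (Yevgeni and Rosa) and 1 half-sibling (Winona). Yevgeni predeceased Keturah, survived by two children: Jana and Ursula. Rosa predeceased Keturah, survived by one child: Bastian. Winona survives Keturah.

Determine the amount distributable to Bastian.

Bastian receives 276,000.

The entire 690,000 passes to the siblings and their issue.
Counting each half-blood sibling's line as half a unit, there are 5/2 units in 690,000, so one unit is 276,000. Whole-blood lines (Yevgeni and Rosa) take 276,000 each; half-blood lines (Winona) take 138,000 each.
Yevgeni's share (276,000) is divided into 2 shares of 138,000: Jana and Ursula each take 138,000.
Rosa's share (276,000) passes entirely to Bastian.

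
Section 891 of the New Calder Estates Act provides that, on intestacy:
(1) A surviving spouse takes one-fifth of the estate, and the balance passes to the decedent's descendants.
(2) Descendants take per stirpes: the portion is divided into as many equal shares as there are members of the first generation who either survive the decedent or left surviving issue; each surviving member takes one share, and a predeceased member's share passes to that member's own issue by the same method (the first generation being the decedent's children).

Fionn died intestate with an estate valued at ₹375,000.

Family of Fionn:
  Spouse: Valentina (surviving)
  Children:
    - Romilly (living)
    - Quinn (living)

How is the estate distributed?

Valentina takes one-fifth of ₹375,000 = ₹75,000. The remaining ₹300,000 passes to the descendants.
The descendants' portion (₹300,000) is divided into 2 shares of ₹150,000: Romilly and Quinn each take ₹150,000.

Valentina: ₹75,000; Romilly: ₹150,000; Quinn: ₹150,000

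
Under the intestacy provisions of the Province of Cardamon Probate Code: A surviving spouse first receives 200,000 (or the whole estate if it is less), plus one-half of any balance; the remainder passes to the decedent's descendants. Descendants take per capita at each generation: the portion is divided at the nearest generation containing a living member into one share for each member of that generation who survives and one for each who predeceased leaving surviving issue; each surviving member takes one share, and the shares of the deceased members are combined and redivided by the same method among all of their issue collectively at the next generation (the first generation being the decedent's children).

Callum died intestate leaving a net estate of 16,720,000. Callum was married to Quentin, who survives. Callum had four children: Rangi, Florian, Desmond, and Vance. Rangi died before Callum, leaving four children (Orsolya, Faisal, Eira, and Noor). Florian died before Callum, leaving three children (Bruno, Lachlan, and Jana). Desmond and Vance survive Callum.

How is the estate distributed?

Quentin first takes 200,000, leaving a balance of 16,520,000. Quentin then takes one-half of the balance (8,260,000), for a total of 8,460,000. The remaining 8,260,000 passes to the descendants.
The descendants' portion (8,260,000) is divided at the children's generation into 4 shares of 2,065,000. Desmond and Vance each take 2,065,000. The 2 shares of the deceased (Rangi and Florian) are combined into a pool of 4,130,000.
That pool (4,130,000) is divided at the grandchildren's generation equally among Orsolya, Faisal, Eira, Noor, Bruno, Lachlan, and Jana: 590,000 each.

Quentin: 8,460,000; Orsolya: 590,000; Faisal: 590,000; Eira: 590,000; Noor: 590,000; Bruno: 590,000; Lachlan: 590,000; Jana: 590,000; Desmond: 2,065,000; Vance: 2,065,000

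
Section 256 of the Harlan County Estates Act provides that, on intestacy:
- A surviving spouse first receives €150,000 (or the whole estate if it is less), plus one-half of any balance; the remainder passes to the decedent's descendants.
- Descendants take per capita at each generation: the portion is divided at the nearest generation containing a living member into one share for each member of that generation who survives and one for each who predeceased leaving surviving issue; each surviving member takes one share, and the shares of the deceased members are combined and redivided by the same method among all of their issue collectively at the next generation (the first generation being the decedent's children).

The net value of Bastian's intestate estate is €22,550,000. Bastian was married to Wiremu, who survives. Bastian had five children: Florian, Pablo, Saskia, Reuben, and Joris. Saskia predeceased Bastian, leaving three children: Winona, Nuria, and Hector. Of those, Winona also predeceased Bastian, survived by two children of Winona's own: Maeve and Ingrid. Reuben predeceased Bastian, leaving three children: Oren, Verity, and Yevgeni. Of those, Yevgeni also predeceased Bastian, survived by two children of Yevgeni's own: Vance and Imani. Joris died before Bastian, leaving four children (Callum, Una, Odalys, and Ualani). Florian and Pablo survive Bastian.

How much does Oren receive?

Wiremu first takes €150,000, leaving a balance of €22,400,000. Wiremu then takes one-half of the balance (€11,200,000), for a total of €11,350,000. The remaining €11,200,000 passes to the descendants.
The descendants' portion (€11,200,000) is divided at the children's generation into 5 shares of €2,240,000. Florian and Pablo each take €2,240,000. The 3 shares of the deceased (Saskia, Reuben, and Joris) are combined into a pool of €6,720,000.
That pool (€6,720,000) is divided at the grandchildren's generation into 10 shares of €672,000. Nuria, Hector, Oren, Verity, Callum, Una, Odalys, and Ualani each take €672,000. The 2 shares of the deceased (Winona and Yevgeni) are combined into a pool of €1,344,000.
That pool (€1,344,000) is divided at the great-grandchildren's generation equally among Maeve, Ingrid, Vance, and Imani: €336,000 each.

Oren receives €672,000.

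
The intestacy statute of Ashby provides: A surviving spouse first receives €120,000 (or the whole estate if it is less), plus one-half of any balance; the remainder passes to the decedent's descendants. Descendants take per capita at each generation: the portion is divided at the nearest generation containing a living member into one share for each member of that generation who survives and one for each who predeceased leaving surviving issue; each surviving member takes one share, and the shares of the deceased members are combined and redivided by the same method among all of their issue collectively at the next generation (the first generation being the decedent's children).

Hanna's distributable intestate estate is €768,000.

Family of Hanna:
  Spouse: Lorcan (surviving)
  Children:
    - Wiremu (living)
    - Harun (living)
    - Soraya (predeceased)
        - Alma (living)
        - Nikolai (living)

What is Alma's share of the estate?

Alma receives €54,000.

Lorcan first takes €120,000, leaving a balance of €648,000. Lorcan then takes one-half of the balance (€324,000), for a total of €444,000. The remaining €324,000 passes to the descendants.
The descendants' portion (€324,000) is divided at the children's generation into 3 shares of €108,000. Wiremu and Harun each take €108,000. The remaining share for the deceased Soraya (€108,000) is carried to the next generation.
That pool (€108,000) is divided at the grandchildren's generation equally among Alma and Nikolai: €54,000 each.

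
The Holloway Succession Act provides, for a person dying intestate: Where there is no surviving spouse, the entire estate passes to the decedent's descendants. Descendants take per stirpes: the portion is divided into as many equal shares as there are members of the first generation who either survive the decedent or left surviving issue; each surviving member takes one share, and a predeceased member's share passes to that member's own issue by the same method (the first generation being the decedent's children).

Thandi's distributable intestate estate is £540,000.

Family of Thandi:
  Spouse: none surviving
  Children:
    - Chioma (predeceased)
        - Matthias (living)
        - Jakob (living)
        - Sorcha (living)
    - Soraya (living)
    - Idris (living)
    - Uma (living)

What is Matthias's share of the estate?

Matthias receives £45,000.

The entire £540,000 passes to the descendants.
That amount (£540,000) is divided into 4 shares of £135,000: Soraya, Idris, and Uma each take £135,000; Chioma's £135,000 share passes to Chioma's issue.
Chioma's share (£135,000) is divided into 3 shares of £45,000: Matthias, Jakob, and Sorcha each take £45,000.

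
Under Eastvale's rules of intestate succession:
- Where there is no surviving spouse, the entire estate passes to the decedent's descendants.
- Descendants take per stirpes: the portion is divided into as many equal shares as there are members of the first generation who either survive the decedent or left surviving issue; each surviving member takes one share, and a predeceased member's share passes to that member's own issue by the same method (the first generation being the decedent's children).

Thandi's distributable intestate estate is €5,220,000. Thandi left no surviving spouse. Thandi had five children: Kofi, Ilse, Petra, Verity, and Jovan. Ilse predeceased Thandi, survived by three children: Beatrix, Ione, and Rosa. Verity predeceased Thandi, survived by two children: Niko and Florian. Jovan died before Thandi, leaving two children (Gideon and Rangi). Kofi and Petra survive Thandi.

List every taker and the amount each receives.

Kofi: €1,044,000; Beatrix: €348,000; Ione: €348,000; Rosa: €348,000; Petra: €1,044,000; Niko: €522,000; Florian: €522,000; Gideon: €522,000; Rangi: €522,000

The entire €5,220,000 passes to the descendants.
That amount (€5,220,000) is divided into 5 shares of €1,044,000: Kofi and Petra each take €1,044,000; Ilse's €1,044,000 share passes to Ilse's issue; Verity's €1,044,000 share passes to Verity's issue; Jovan's €1,044,000 share passes to Jovan's issue.
Ilse's share (€1,044,000) is divided into 3 shares of €348,000: Beatrix, Ione, and Rosa each take €348,000.
Verity's share (€1,044,000) is divided into 2 shares of €522,000: Niko and Florian each take €522,000.
Jovan's share (€1,044,000) is divided into 2 shares of €522,000: Gideon and Rangi each take €522,000.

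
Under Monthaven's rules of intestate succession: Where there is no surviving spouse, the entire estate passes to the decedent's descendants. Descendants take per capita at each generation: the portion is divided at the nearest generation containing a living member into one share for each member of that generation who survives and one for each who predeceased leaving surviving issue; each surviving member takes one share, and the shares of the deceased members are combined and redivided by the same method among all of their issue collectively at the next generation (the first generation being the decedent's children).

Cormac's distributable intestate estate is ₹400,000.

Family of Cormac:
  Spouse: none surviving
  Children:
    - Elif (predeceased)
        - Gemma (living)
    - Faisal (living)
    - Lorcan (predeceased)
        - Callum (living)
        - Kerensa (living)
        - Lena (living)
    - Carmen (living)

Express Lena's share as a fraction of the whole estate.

Lena receives 1/8 of the estate.

The entire ₹400,000 passes to the descendants.
That amount (₹400,000) is divided at the children's generation into 4 shares of ₹100,000. Faisal and Carmen each take ₹100,000. The 2 shares of the deceased (Elif and Lorcan) are combined into a pool of ₹200,000.
That pool (₹200,000) is divided at the grandchildren's generation equally among Gemma, Callum, Kerensa, and Lena: ₹50,000 each.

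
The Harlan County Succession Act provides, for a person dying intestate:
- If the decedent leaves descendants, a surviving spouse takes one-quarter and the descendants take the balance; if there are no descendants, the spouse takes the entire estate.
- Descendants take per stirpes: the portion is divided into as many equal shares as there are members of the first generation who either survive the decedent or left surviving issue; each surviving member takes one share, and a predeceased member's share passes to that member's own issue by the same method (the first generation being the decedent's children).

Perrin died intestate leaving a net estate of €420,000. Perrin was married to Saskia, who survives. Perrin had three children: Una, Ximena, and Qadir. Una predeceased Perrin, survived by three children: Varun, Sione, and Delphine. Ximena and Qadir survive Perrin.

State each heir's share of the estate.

Saskia: €105,000; Varun: €35,000; Sione: €35,000; Delphine: €35,000; Ximena: €105,000; Qadir: €105,000

Saskia takes one-quarter of €420,000 = €105,000. The remaining €315,000 passes to the descendants.
The descendants' portion (€315,000) is divided into 3 shares of €105,000: Ximena and Qadir each take €105,000; Una's €105,000 share passes to Una's issue.
Una's share (€105,000) is divided into 3 shares of €35,000: Varun, Sione, and Delphine each take €35,000.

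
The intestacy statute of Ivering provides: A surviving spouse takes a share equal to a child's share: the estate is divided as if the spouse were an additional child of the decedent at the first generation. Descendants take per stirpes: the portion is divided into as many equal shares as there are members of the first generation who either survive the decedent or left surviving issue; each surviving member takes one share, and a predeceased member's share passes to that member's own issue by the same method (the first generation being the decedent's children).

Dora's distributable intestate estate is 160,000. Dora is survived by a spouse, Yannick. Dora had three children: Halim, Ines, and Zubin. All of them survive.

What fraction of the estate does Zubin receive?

Zubin receives 1/4 of the estate.

The spouse counts as an additional share at the children's level, so there are 4 primary shares of 40,000. Yannick takes one such share (40,000).
The children's combined portion (120,000) is divided into 3 shares of 40,000: Halim, Ines, and Zubin each take 40,000.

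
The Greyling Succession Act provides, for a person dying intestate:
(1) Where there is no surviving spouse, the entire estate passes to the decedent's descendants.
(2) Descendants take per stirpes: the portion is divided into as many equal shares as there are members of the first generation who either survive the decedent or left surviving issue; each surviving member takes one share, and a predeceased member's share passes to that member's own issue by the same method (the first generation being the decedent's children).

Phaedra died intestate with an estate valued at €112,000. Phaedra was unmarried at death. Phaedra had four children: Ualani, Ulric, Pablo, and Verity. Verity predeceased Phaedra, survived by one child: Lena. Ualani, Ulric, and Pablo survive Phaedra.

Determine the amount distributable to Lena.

Lena receives €28,000.

The entire €112,000 passes to the descendants.
That amount (€112,000) is divided into 4 shares of €28,000: Ualani, Ulric, and Pablo each take €28,000; Verity's €28,000 share passes to Verity's issue.
Verity's share (€28,000) passes entirely to Lena.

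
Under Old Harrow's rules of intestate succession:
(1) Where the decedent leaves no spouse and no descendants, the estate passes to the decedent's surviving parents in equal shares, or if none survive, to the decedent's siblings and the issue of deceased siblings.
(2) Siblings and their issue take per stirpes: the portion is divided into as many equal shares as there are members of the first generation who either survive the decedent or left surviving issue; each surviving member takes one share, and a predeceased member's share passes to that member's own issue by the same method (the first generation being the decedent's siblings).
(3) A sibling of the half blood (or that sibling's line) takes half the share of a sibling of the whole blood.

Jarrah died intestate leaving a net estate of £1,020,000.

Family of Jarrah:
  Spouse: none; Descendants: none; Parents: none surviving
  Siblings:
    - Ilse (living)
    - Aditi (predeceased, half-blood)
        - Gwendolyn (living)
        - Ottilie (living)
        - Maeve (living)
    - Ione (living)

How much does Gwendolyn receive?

The entire £1,020,000 passes to the siblings and their issue.
Counting each half-blood sibling's line as half a unit, there are 5/2 units in £1,020,000, so one unit is £408,000. Whole-blood lines (Ilse and Ione) take £408,000 each; half-blood lines (Aditi) take £204,000 each.
Aditi's share (£204,000) is divided into 3 shares of £68,000: Gwendolyn, Ottilie, and Maeve each take £68,000.

Gwendolyn receives £68,000.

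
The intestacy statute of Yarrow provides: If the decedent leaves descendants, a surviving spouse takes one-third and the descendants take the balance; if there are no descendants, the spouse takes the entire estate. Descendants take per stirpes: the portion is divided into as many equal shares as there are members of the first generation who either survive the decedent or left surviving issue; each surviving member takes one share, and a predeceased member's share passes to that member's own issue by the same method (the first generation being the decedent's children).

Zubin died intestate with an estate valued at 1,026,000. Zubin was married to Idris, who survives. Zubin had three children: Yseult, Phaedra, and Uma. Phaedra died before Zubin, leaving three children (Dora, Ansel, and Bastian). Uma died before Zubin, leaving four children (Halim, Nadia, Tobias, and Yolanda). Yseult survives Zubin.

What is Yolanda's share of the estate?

Yolanda receives 57,000.

Idris takes one-third of 1,026,000 = 342,000. The remaining 684,000 passes to the descendants.
The descendants' portion (684,000) is divided into 3 shares of 228,000: Yseult takes 228,000; Phaedra's 228,000 share passes to Phaedra's issue; Uma's 228,000 share passes to Uma's issue.
Phaedra's share (228,000) is divided into 3 shares of 76,000: Dora, Ansel, and Bastian each take 76,000.
Uma's share (228,000) is divided into 4 shares of 57,000: Halim, Nadia, Tobias, and Yolanda each take 57,000.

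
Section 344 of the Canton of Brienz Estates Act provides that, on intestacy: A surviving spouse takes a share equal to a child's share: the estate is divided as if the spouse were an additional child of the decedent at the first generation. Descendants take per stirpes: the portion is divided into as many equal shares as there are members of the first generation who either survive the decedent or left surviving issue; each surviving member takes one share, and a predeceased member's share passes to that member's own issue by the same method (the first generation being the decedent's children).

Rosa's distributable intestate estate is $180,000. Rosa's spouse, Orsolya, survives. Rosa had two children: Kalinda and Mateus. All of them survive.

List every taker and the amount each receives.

The spouse counts as an additional share at the children's level, so there are 3 primary shares of $60,000. Orsolya takes one such share ($60,000).
The children's combined portion ($120,000) is divided into 2 shares of $60,000: Kalinda and Mateus each take $60,000.

Orsolya: $60,000; Kalinda: $60,000; Mateus: $60,000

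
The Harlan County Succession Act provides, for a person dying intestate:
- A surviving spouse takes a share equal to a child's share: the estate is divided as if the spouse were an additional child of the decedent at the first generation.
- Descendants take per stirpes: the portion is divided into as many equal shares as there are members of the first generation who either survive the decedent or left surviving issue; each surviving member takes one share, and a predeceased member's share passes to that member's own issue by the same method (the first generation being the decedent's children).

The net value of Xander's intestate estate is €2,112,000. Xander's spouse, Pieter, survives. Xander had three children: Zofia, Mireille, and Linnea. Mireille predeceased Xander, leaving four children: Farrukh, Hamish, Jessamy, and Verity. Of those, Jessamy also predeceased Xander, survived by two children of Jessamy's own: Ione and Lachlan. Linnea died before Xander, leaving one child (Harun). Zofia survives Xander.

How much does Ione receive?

Ione receives €66,000.

The spouse counts as an additional share at the children's level, so there are 4 primary shares of €528,000. Pieter takes one such share (€528,000).
The children's combined portion (€1,584,000) is divided into 3 shares of €528,000: Zofia takes €528,000; Mireille's €528,000 share passes to Mireille's issue; Linnea's €528,000 share passes to Linnea's issue.
Mireille's share (€528,000) is divided into 4 shares of €132,000: Farrukh, Hamish, and Verity each take €132,000; Jessamy's €132,000 share passes to Jessamy's issue.
Jessamy's share (€132,000) is divided into 2 shares of €66,000: Ione and Lachlan each take €66,000.
Linnea's share (€528,000) passes entirely to Harun.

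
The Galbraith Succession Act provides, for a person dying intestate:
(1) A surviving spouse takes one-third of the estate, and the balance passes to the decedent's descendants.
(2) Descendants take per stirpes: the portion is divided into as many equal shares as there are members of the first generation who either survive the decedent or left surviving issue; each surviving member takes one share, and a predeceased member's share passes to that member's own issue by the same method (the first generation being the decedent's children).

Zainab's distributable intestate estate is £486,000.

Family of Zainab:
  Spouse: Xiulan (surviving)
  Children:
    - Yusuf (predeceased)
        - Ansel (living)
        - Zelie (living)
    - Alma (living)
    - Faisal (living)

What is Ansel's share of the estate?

Ansel receives £54,000.

Xiulan takes one-third of £486,000 = £162,000. The remaining £324,000 passes to the descendants.
The descendants' portion (£324,000) is divided into 3 shares of £108,000: Alma and Faisal each take £108,000; Yusuf's £108,000 share passes to Yusuf's issue.
Yusuf's share (£108,000) is divided into 2 shares of £54,000: Ansel and Zelie each take £54,000.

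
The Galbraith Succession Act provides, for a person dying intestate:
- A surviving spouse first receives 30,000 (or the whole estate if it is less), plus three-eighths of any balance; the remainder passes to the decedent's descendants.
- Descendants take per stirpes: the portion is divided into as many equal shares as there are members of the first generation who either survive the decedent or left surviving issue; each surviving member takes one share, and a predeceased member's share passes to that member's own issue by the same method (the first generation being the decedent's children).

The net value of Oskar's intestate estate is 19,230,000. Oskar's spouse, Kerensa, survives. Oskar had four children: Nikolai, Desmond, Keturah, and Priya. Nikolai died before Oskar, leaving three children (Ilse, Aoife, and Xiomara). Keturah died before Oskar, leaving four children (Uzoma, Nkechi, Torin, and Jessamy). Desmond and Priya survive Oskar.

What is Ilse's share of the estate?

Kerensa first takes 30,000, leaving a balance of 19,200,000. Kerensa then takes three-eighths of the balance (7,200,000), for a total of 7,230,000. The remaining 12,000,000 passes to the descendants.
The descendants' portion (12,000,000) is divided into 4 shares of 3,000,000: Desmond and Priya each take 3,000,000; Nikolai's 3,000,000 share passes to Nikolai's issue; Keturah's 3,000,000 share passes to Keturah's issue.
Nikolai's share (3,000,000) is divided into 3 shares of 1,000,000: Ilse, Aoife, and Xiomara each take 1,000,000.
Keturah's share (3,000,000) is divided into 4 shares of 750,000: Uzoma, Nkechi, Torin, and Jessamy each take 750,000.

Ilse receives 1,000,000.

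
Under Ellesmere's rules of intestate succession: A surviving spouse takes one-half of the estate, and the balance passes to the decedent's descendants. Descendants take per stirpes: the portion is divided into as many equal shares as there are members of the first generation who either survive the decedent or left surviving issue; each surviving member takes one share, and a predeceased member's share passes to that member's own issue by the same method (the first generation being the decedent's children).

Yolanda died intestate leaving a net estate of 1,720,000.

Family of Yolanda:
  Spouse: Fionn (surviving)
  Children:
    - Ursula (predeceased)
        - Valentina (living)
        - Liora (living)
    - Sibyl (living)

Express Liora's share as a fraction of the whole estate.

Liora receives 1/8 of the estate.

Fionn takes one-half of 1,720,000 = 860,000. The remaining 860,000 passes to the descendants.
The descendants' portion (860,000) is divided into 2 shares of 430,000: Sibyl takes 430,000; Ursula's 430,000 share passes to Ursula's issue.
Ursula's share (430,000) is divided into 2 shares of 215,000: Valentina and Liora each take 215,000.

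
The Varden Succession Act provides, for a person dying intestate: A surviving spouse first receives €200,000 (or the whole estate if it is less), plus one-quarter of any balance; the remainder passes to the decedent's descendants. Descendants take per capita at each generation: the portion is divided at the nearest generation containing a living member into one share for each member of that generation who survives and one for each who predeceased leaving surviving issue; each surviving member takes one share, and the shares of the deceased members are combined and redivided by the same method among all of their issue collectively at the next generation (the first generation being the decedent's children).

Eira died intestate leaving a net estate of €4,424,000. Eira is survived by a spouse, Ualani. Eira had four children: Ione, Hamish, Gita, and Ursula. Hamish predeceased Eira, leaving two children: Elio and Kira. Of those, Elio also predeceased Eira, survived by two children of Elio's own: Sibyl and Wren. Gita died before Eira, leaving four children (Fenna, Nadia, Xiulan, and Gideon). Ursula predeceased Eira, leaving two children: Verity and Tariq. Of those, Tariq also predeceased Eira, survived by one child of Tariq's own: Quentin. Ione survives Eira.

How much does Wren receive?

Wren receives €198,000.

Ualani first takes €200,000, leaving a balance of €4,224,000. Ualani then takes one-quarter of the balance (€1,056,000), for a total of €1,256,000. The remaining €3,168,000 passes to the descendants.
The descendants' portion (€3,168,000) is divided at the children's generation into 4 shares of €792,000. Ione takes €792,000. The 3 shares of the deceased (Hamish, Gita, and Ursula) are combined into a pool of €2,376,000.
That pool (€2,376,000) is divided at the grandchildren's generation into 8 shares of €297,000. Kira, Fenna, Nadia, Xiulan, Gideon, and Verity each take €297,000. The 2 shares of the deceased (Elio and Tariq) are combined into a pool of €594,000.
That pool (€594,000) is divided at the great-grandchildren's generation equally among Sibyl, Wren, and Quentin: €198,000 each.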